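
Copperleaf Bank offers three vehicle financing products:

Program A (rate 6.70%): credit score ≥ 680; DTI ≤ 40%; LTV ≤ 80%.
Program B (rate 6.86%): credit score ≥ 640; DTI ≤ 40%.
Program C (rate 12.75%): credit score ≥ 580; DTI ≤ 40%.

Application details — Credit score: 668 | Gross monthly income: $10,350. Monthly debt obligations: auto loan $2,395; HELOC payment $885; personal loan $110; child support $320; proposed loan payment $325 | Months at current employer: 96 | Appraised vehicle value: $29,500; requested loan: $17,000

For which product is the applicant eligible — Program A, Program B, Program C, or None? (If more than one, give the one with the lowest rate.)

Total debts = (2,395 + 885 + 110 + 320 + 325) = 4,035; DTI = 4,035/10,350 = 39%.
LTV = 17,000/29,500 = 57.6%.
Program A: score 668 < 680; DTI 39% ≤ 40%; LTV 57.6% ≤ 80% → does not qualify.
Program B: score 668 ≥ 640; DTI 39% ≤ 40% → qualifies.
Program C: score 668 ≥ 580; DTI 39% ≤ 40% → qualifies.
Qualifying: Program B, Program C. Lowest rate is 6.86% → Program B.

Program B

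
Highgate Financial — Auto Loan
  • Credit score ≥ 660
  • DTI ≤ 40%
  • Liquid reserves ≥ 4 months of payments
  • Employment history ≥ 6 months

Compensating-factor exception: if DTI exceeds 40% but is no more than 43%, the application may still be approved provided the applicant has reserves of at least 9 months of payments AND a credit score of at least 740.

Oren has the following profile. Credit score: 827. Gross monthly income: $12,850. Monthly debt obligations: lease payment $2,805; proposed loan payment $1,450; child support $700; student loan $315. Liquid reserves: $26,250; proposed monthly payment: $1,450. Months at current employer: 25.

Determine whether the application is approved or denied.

Approved

Credit score 827 ≥ 660 (meets base)
Total debts = (2,805 + 1,450 + 700 + 315) = 5,270. DTI = 5,270/12,850 = 41% > 40% — standard DTI limit exceeded.
Liquid reserves cover 26,250/1,450 = 18.1 months — ≥ 4 required
Employment 25 ≥ 6 months
41% falls in the override range (40%–43%), so the compensating-factor test applies.
Override check — reserves: 18.1 mo (ok); score: 827 (ok).
Both override conditions satisfied; DTI exception granted.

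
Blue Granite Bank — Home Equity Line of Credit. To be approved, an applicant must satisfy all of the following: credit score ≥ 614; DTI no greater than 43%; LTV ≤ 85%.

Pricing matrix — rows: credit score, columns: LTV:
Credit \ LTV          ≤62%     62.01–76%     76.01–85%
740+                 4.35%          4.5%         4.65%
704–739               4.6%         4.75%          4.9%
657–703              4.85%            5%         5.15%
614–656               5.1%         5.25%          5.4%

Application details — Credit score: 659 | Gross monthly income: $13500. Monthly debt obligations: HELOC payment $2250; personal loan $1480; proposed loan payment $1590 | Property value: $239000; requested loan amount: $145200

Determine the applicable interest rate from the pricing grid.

4.85%

Credit score 659 ≥ 614; Total monthly debts = (2,250 + 1,480 + 1,590) = 5,320. DTI = 5,320/13,500 = 39.4% ≤ 43%
Loan-to-value = 145,200/239,000 = 60.8% — pass (85% max)
Score 659 is in the 657–703 band; LTV 60.8% is in the ≤62% band → 4.85%.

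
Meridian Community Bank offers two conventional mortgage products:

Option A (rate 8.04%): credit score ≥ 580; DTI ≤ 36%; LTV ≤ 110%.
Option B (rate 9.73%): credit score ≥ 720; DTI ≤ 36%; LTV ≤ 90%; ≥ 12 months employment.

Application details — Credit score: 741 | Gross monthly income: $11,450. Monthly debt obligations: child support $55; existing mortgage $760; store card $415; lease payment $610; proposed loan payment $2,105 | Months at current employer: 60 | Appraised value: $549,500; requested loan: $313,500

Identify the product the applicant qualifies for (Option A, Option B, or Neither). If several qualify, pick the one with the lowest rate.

Option A

Total debts = (55 + 760 + 415 + 610 + 2,105) = 3,945; DTI = 3,945/11,450 = 34.5%.
LTV = 313,500/549,500 = 57.1%.
Option A: score 741 ≥ 580; DTI 34.5% ≤ 36%; LTV 57.1% ≤ 110% → qualifies.
Option B: score 741 ≥ 720; DTI 34.5% ≤ 36%; LTV 57.1% ≤ 90%; employment 60 ≥ 12 mo → qualifies.
Qualifying: Option A, Option B. Lowest rate is 8.04% → Option A.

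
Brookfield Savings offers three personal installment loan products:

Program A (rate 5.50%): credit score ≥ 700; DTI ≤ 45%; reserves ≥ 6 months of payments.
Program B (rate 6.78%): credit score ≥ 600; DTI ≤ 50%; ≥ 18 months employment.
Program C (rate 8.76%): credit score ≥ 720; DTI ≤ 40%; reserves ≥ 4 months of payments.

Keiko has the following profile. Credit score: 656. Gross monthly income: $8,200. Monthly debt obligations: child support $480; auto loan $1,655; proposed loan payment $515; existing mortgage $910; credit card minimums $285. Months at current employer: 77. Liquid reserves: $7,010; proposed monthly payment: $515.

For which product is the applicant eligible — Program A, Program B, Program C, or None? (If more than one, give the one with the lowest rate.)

Total debts = (480 + 1,655 + 515 + 910 + 285) = 3,845; DTI = 3,845/8,200 = 46.9%.
Reserves = 7,010/515 = 13.6 months.
Program A: score 656 < 700; DTI 46.9% > 45%; reserves 13.6 ≥ 6 mo → does not qualify.
Program B: score 656 ≥ 600; DTI 46.9% ≤ 50%; employment 77 ≥ 18 mo → qualifies.
Program C: score 656 < 720; DTI 46.9% > 40%; reserves 13.6 ≥ 4 mo → does not qualify.

Program B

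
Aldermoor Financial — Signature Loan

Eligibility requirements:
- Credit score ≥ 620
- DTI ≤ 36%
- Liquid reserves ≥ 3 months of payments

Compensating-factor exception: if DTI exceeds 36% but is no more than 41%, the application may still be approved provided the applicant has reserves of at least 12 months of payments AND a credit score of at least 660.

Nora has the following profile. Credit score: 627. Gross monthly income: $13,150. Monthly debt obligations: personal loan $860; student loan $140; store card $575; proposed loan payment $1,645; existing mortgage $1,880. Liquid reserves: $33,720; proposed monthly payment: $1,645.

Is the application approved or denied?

Denied

Credit score 627 ≥ 620 (meets base)
Total debts = (860 + 140 + 575 + 1,645 + 1,880) = 5,100. DTI: 5,100 ÷ 13,150 = 38.8%, over the 36% base limit.
Reserves: 33,720 ÷ 1,645 = 20.5 months (meets 3-month minimum)
38.8% falls in the override range (36%–41%), so the compensating-factor test applies.
Reserves 20.5 ≥ 12 months; credit score 627 < 660.
Override conditions not both satisfied; exception does not apply.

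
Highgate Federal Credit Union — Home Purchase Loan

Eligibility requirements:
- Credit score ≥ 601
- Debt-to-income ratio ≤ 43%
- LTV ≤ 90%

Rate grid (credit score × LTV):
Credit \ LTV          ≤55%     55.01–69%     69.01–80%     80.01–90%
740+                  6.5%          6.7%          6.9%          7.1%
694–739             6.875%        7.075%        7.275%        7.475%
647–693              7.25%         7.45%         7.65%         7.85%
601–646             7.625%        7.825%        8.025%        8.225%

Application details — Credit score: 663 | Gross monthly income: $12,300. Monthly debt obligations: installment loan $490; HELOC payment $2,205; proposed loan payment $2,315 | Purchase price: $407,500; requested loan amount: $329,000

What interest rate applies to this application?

Credit score 663 ≥ 601; Total monthly debts = (490 + 2,205 + 2,315) = 5,010. Debt-to-income = 5,010/12,300 = 40.7% — meets 43% limit
Loan-to-value = 329,000/407,500 = 80.7% — pass (90% max)
Credit 663 → row 647–693; LTV 80.7% → column 80.01–90%. Grid cell → 7.85%.

7.85%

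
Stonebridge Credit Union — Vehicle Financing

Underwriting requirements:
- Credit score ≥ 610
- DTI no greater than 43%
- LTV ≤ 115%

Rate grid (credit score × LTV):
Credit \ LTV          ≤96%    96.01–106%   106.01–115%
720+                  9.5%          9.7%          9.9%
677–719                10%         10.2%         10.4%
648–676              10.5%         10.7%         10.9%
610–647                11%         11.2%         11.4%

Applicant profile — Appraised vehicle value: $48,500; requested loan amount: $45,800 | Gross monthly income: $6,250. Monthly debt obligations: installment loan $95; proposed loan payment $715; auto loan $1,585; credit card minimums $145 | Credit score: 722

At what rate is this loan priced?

Credit score 722 ≥ 610; Total monthly debts = (95 + 715 + 1,585 + 145) = 2,540. Debt-to-income = 2,540/6,250 = 40.6% — meets 43% limit
LTV = 45,800/48,500 = 94.4% ≤ 115%
Credit 722 → row 720+; LTV 94.4% → column ≤96%. Grid cell → 9.5%.

9.5%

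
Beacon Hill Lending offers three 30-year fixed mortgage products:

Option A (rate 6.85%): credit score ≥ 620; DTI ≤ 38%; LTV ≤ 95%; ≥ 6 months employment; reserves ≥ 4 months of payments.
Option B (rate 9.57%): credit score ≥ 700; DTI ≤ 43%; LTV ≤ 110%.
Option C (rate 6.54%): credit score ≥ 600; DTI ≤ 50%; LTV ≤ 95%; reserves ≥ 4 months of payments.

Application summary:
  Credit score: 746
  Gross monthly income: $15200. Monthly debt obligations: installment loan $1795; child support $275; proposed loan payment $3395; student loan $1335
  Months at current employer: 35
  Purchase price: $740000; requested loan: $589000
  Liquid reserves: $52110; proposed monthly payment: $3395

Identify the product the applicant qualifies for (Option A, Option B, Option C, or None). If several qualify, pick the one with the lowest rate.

Option C

Total debts = (1,795 + 275 + 3,395 + 1,335) = 6,800; DTI = 6,800/15,200 = 44.7%.
LTV = 589,000/740,000 = 79.6%.
Reserves = 52,110/3,395 = 15.3 months.
Option A: score 746 ≥ 620; DTI 44.7% > 38%; LTV 79.6% ≤ 95%; employment 35 ≥ 6 mo; reserves 15.3 ≥ 4 mo → does not qualify.
Option B: score 746 ≥ 700; DTI 44.7% > 43%; LTV 79.6% ≤ 110% → does not qualify.
Option C: score 746 ≥ 600; DTI 44.7% ≤ 50%; LTV 79.6% ≤ 95%; reserves 15.3 ≥ 4 mo → qualifies.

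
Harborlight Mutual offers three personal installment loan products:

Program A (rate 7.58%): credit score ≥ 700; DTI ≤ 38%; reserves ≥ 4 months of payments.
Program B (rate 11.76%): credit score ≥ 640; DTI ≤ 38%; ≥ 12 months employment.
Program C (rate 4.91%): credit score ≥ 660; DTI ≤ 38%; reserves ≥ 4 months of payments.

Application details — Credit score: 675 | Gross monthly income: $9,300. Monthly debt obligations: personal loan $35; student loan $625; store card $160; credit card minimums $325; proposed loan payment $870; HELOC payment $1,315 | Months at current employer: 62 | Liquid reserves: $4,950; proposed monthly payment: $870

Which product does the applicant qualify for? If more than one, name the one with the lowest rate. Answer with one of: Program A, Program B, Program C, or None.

Program C

Total debts = (35 + 625 + 160 + 325 + 870 + 1,315) = 3,330; DTI = 3,330/9,300 = 35.8%.
Reserves = 4,950/870 = 5.7 months.
Program A: score 675 < 700; DTI 35.8% ≤ 38%; reserves 5.7 ≥ 4 mo → does not qualify.
Program B: score 675 ≥ 640; DTI 35.8% ≤ 38%; employment 62 ≥ 12 mo → qualifies.
Program C: score 675 ≥ 660; DTI 35.8% ≤ 38%; reserves 5.7 ≥ 4 mo → qualifies.
Qualifying: Program B, Program C. Lowest rate is 4.91% → Program C.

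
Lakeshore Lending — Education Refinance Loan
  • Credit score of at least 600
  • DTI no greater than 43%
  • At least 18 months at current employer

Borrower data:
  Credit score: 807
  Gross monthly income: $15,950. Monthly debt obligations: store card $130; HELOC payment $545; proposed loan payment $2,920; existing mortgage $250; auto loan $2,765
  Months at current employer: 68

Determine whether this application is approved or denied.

Approved

Credit score 807 ≥ 600 (meets)
Total monthly debts = (130 + 545 + 2,920 + 250 + 2,765) = 6,610. DTI = 6,610/15,950 = 41.4% ≤ 43%
Employment 68 ≥ 18 months
All criteria satisfied.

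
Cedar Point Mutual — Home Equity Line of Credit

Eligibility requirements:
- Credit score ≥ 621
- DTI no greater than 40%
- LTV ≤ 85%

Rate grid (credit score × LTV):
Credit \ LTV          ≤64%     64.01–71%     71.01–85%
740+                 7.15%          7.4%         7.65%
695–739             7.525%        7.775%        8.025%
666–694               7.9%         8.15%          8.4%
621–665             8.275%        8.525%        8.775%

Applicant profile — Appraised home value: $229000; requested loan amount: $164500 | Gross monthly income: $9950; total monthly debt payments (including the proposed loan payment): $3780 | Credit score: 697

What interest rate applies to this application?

Credit score 697 ≥ 621; DTI = 3,780/9,950 = 38% ≤ 40%
LTV: 164,500 ÷ 229,000 = 71.8%, within 85% cap
Row: 697 falls in 695–739. Column: 71.8% falls in 71.01–85%. Rate = 8.025%.

8.025%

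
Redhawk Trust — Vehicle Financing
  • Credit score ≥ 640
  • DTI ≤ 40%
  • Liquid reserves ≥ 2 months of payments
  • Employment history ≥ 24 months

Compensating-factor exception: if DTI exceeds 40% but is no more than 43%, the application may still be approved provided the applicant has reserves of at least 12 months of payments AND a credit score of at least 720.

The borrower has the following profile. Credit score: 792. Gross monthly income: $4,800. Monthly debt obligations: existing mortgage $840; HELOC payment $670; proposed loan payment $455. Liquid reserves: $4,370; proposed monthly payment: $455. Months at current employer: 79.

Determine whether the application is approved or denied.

Denied

Credit score 792 ≥ 640 (meets base)
Total debts = (840 + 670 + 455) = 1,965. DTI: 1,965 ÷ 4,800 = 40.9%, over the 40% base limit.
Reserves: 4,370 ÷ 455 = 9.6 months (meets 2-month minimum)
Employment 79 ≥ 24 months
40.9% falls in the override range (40%–43%), so the compensating-factor test applies.
Override check — reserves: 9.6 mo (short of 12); score: 792 (ok).
Override conditions not both satisfied; exception does not apply.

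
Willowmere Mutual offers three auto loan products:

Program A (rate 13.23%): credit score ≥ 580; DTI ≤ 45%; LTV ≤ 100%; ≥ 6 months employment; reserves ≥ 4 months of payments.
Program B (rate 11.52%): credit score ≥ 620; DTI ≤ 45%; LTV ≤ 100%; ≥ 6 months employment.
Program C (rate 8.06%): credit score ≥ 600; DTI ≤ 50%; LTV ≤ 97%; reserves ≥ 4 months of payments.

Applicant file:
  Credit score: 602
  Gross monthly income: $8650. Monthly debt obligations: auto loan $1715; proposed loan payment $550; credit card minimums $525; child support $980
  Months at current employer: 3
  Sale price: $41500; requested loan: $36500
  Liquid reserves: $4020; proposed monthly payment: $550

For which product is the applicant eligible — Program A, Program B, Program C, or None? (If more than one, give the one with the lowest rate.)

Program C

Total debts = (1,715 + 550 + 525 + 980) = 3,770; DTI = 3,770/8,650 = 43.6%.
LTV = 36,500/41,500 = 88%.
Reserves = 4,020/550 = 7.3 months.
Program A: score 602 ≥ 580; DTI 43.6% ≤ 45%; LTV 88% ≤ 100%; employment 3 < 6 mo; reserves 7.3 ≥ 4 mo → does not qualify.
Program B: score 602 < 620; DTI 43.6% ≤ 45%; LTV 88% ≤ 100%; employment 3 < 6 mo → does not qualify.
Program C: score 602 ≥ 600; DTI 43.6% ≤ 50%; LTV 88% ≤ 97%; reserves 7.3 ≥ 4 mo → qualifies.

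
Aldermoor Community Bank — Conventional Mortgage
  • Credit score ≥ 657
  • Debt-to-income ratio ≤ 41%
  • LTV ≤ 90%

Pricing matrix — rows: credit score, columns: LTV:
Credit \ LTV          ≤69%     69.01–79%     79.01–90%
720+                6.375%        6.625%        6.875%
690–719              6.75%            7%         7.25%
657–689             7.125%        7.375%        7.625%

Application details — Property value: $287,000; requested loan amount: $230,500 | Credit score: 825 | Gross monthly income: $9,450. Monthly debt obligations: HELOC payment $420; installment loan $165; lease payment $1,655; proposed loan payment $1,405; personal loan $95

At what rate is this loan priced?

Credit score 825 ≥ 657; Total monthly debts = (420 + 165 + 1,655 + 1,405 + 95) = 3,740. DTI = 3,740/9,450 = 39.6% ≤ 41%
Loan-to-value = 230,500/287,000 = 80.3% — pass (90% max)
Score 825 is in the 720+ band; LTV 80.3% is in the 79.01–90% band → 6.875%.

6.875%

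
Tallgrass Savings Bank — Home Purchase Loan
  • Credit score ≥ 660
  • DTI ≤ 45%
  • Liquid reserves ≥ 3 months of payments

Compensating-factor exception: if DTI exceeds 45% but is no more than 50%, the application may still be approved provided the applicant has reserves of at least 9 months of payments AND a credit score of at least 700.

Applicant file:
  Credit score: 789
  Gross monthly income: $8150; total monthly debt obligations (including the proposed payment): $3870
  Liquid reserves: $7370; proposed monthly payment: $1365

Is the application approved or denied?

Denied

Credit score 789 ≥ 660 (meets base)
DTI: 3,870 ÷ 8,150 = 47.5%, over the 45% base limit.
Liquid reserves cover 7,370/1,365 = 5.4 months — ≥ 3 required
DTI 47.5% is within the 45%–50% exception band; checking compensating factors.
Override check — reserves: 5.4 mo (short of 9); score: 789 (ok).
Override conditions not both satisfied; exception does not apply.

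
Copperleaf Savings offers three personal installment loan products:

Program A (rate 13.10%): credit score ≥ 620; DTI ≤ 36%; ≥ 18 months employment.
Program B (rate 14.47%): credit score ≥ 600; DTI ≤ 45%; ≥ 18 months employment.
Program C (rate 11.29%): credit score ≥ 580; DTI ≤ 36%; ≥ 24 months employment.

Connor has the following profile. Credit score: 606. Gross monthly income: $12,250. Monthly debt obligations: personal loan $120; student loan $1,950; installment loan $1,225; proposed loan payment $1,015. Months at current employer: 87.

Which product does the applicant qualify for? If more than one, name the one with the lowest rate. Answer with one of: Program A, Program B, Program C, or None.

Total debts = (120 + 1,950 + 1,225 + 1,015) = 4,310; DTI = 4,310/12,250 = 35.2%.
Program A: score 606 < 620; DTI 35.2% ≤ 36%; employment 87 ≥ 18 mo → does not qualify.
Program B: score 606 ≥ 600; DTI 35.2% ≤ 45%; employment 87 ≥ 18 mo → qualifies.
Program C: score 606 ≥ 580; DTI 35.2% ≤ 36%; employment 87 ≥ 24 mo → qualifies.
Qualifying: Program B, Program C. Lowest rate is 11.29% → Program C.

Program C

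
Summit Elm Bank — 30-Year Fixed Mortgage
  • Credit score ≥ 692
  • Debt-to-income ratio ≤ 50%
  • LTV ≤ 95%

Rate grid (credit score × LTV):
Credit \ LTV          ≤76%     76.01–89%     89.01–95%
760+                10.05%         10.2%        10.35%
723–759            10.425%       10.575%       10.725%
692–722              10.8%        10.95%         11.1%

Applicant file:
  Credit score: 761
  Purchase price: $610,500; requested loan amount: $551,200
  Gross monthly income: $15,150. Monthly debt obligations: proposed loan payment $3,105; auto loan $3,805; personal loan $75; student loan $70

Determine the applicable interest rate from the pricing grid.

10.35%

Credit score 761 ≥ 692; Total monthly debts = (3,105 + 3,805 + 75 + 70) = 7,055. Debt-to-income = 7,055/15,150 = 46.6% — meets 50% limit
Loan-to-value = 551,200/610,500 = 90.3% — pass (95% max)
Score 761 is in the 760+ band; LTV 90.3% is in the 89.01–95% band → 10.35%.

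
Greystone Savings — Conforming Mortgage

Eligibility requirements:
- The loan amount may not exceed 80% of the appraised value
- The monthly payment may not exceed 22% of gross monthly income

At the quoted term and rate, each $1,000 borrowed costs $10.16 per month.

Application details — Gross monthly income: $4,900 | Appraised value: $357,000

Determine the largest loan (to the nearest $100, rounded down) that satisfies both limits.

$106,100

Payment cap: 22% × $4,900 = $1,078/month.
At $10.16 per $1,000, that supports 1,078/10.16 × 1,000 ≈ $106,102 → $106,100.
LTV cap: 80% × $357,000 = $285,600 → $285,600.
Binding constraint: payment-to-income.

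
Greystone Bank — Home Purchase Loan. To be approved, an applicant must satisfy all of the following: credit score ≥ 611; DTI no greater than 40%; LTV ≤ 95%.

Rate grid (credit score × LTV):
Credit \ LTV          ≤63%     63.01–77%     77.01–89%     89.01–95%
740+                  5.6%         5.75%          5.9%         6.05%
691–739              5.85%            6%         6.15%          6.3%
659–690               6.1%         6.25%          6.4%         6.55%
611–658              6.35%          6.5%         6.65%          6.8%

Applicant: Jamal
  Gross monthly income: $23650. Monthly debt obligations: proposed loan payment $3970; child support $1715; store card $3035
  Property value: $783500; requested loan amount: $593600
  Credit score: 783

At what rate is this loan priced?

5.75%

Credit score 783 ≥ 611; Total monthly debts = (3,970 + 1,715 + 3,035) = 8,720. DTI = 8,720/23,650 = 36.9% ≤ 40%
Loan-to-value = 593,600/783,500 = 75.8% — pass (95% max)
Row: 783 falls in 740+. Column: 75.8% falls in 63.01–77%. Rate = 5.75%.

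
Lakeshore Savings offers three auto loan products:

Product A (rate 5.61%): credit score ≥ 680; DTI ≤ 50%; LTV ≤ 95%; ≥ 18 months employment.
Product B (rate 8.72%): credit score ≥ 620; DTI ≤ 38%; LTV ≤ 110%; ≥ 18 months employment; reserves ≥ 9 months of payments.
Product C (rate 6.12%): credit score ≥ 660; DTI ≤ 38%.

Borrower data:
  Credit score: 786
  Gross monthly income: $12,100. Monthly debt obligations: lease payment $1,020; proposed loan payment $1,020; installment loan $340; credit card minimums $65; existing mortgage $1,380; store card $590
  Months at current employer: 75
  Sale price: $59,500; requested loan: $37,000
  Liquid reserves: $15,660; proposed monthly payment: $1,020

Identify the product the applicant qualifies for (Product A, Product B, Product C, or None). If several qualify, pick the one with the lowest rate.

Total debts = (1,020 + 1,020 + 340 + 65 + 1,380 + 590) = 4,415; DTI = 4,415/12,100 = 36.5%.
LTV = 37,000/59,500 = 62.2%.
Reserves = 15,660/1,020 = 15.4 months.
Product A: score 786 ≥ 680; DTI 36.5% ≤ 50%; LTV 62.2% ≤ 95%; employment 75 ≥ 18 mo → qualifies.
Product B: score 786 ≥ 620; DTI 36.5% ≤ 38%; LTV 62.2% ≤ 110%; employment 75 ≥ 18 mo; reserves 15.4 ≥ 9 mo → qualifies.
Product C: score 786 ≥ 660; DTI 36.5% ≤ 38% → qualifies.
Qualifying: Product A, Product B, Product C. Lowest rate is 5.61% → Product A.

Product A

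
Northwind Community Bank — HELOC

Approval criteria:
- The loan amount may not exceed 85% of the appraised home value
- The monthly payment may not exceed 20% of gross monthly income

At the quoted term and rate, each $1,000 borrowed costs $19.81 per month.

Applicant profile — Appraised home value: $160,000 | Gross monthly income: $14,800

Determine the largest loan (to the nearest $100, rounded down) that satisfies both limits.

Payment cap: 20% × $14,800 = $2,960/month.
At $19.81 per $1,000, that supports 2,960/19.81 × 1,000 ≈ $149,419 → $149,400.
LTV cap: 85% × $160,000 = $136,000 → $136,000.
Binding constraint: loan-to-value.

$136,000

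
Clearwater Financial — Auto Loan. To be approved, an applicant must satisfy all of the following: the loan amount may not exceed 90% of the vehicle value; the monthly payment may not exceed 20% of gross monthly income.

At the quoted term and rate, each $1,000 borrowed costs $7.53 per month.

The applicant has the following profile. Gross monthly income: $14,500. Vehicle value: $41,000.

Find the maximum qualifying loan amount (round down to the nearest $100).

Payment cap: 20% × $14,500 = $2,900/month.
At $7.53 per $1,000, that supports 2,900/7.53 × 1,000 ≈ $385,126 → $385,100.
LTV cap: 90% × $41,000 = $36,900 → $36,900.
Binding constraint: loan-to-value.

$36,900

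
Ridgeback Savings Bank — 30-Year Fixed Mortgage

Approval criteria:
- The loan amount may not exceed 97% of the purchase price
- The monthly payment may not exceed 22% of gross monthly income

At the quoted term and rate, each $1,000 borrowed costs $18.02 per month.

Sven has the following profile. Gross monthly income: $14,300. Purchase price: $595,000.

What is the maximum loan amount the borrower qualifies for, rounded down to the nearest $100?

Payment cap: 22% × $14,300 = $3,146/month.
At $18.02 per $1,000, that supports 3,146/18.02 × 1,000 ≈ $174,583 → $174,500.
LTV cap: 97% × $595,000 = $577,150 → $577,100.
Binding constraint: payment-to-income.

$174,500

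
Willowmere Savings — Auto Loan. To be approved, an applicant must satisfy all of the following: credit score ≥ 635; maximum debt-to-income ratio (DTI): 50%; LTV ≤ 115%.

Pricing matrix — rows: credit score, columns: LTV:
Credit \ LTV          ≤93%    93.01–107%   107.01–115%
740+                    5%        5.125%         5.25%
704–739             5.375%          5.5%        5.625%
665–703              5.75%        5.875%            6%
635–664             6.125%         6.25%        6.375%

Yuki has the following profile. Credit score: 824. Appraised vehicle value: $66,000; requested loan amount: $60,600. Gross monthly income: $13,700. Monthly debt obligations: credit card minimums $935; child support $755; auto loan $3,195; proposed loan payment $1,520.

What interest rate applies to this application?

5%

Credit score 824 ≥ 635; Total monthly debts = (935 + 755 + 3,195 + 1,520) = 6,405. Debt-to-income = 6,405/13,700 = 46.8% — meets 50% limit
LTV: 60,600 ÷ 66,000 = 91.8%, within 115% cap
Score 824 is in the 740+ band; LTV 91.8% is in the ≤93% band → 5%.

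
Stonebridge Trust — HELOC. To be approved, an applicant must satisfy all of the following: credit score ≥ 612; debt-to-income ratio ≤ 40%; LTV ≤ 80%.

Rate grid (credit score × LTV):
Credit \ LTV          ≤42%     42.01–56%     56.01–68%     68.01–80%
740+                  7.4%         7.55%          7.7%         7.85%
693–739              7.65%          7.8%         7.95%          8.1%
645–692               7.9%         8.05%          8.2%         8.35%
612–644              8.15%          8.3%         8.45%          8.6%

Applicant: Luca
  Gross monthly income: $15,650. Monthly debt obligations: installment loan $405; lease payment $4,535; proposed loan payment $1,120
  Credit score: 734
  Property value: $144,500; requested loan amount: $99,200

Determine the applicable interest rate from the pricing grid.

8.1%

Credit score 734 ≥ 612; Total monthly debts = (405 + 4,535 + 1,120) = 6,060. DTI = 6,060/15,650 = 38.7% ≤ 40%
LTV: 99,200 ÷ 144,500 = 68.7%, within 80% cap
Row: 734 falls in 693–739. Column: 68.7% falls in 68.01–80%. Rate = 8.1%.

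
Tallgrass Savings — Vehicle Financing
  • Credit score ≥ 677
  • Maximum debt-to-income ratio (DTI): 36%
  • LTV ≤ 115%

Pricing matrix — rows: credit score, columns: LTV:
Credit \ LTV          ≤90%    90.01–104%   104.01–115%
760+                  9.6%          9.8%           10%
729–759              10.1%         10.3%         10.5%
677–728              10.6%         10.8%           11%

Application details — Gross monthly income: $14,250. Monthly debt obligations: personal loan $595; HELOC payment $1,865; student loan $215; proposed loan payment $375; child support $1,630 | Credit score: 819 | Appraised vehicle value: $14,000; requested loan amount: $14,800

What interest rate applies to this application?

10%

Credit score 819 ≥ 677; Total monthly debts = (595 + 1,865 + 215 + 375 + 1,630) = 4,680. Debt-to-income = 4,680/14,250 = 32.8% — meets 36% limit
LTV = 14,800/14,000 = 105.7% ≤ 115%
Score 819 is in the 760+ band; LTV 105.7% is in the 104.01–115% band → 10%.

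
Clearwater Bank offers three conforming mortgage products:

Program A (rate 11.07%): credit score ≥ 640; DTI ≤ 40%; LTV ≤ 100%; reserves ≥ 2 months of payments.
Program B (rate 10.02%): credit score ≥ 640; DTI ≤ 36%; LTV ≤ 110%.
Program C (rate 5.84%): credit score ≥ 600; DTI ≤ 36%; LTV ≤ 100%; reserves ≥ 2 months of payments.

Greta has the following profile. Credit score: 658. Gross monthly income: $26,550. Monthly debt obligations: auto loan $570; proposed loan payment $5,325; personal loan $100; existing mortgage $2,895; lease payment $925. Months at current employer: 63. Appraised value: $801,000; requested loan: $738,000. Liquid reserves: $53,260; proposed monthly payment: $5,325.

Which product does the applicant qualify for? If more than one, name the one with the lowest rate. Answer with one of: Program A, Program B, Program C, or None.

Program A

Total debts = (570 + 5,325 + 100 + 2,895 + 925) = 9,815; DTI = 9,815/26,550 = 37%.
LTV = 738,000/801,000 = 92.1%.
Reserves = 53,260/5,325 = 10.0 months.
Program A: score 658 ≥ 640; DTI 37% ≤ 40%; LTV 92.1% ≤ 100%; reserves 10.0 ≥ 2 mo → qualifies.
Program B: score 658 ≥ 640; DTI 37% > 36%; LTV 92.1% ≤ 110% → does not qualify.
Program C: score 658 ≥ 600; DTI 37% > 36%; LTV 92.1% ≤ 100%; reserves 10.0 ≥ 2 mo → does not qualify.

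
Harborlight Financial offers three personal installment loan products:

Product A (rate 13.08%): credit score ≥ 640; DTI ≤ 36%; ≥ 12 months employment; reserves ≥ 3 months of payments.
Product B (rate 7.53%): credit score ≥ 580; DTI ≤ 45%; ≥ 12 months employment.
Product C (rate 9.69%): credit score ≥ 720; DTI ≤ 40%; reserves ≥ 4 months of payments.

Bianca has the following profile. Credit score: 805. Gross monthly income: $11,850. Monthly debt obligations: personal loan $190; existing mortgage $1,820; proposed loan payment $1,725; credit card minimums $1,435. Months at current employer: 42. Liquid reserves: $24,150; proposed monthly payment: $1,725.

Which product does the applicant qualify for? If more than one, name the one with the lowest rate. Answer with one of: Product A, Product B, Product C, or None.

Product B

Total debts = (190 + 1,820 + 1,725 + 1,435) = 5,170; DTI = 5,170/11,850 = 43.6%.
Reserves = 24,150/1,725 = 14.0 months.
Product A: score 805 ≥ 640; DTI 43.6% > 36%; employment 42 ≥ 12 mo; reserves 14.0 ≥ 3 mo → does not qualify.
Product B: score 805 ≥ 580; DTI 43.6% ≤ 45%; employment 42 ≥ 12 mo → qualifies.
Product C: score 805 ≥ 720; DTI 43.6% > 40%; reserves 14.0 ≥ 4 mo → does not qualify.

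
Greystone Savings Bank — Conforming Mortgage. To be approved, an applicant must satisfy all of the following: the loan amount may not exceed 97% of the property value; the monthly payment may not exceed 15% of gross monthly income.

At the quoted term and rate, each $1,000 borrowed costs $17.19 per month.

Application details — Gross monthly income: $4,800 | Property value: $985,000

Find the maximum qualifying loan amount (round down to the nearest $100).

$41,800

Payment cap: 15% × $4,800 = $720/month.
At $17.19 per $1,000, that supports 720/17.19 × 1,000 ≈ $41,884 → $41,800.
LTV cap: 97% × $985,000 = $955,450 → $955,400.
Binding constraint: payment-to-income.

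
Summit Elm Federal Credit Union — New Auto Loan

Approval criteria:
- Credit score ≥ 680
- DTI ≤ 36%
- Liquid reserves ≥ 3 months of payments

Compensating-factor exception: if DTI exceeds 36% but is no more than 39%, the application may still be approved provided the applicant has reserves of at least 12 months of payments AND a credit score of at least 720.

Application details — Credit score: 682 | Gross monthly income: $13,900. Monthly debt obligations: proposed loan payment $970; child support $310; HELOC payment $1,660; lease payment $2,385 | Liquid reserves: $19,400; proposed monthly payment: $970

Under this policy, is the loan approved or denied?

Credit score 682 ≥ 680 (meets base)
Total debts = (970 + 310 + 1,660 + 2,385) = 5,325. DTI: 5,325 ÷ 13,900 = 38.3%, over the 36% base limit.
Reserves: 19,400 ÷ 970 = 20.0 months (meets 3-month minimum)
DTI 38.3% is within the 36%–39% exception band; checking compensating factors.
Override check — reserves: 20.0 mo (ok); score: 682 (below 720).
Compensating-factor requirement not fully met.

Denied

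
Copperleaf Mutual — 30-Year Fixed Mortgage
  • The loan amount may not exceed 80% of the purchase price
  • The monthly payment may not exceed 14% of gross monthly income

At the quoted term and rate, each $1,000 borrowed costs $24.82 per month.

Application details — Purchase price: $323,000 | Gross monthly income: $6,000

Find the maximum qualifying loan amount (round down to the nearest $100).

Payment cap: 14% × $6,000 = $840/month.
At $24.82 per $1,000, that supports 840/24.82 × 1,000 ≈ $33,843 → $33,800.
LTV cap: 80% × $323,000 = $258,400 → $258,400.
Binding constraint: payment-to-income.

$33,800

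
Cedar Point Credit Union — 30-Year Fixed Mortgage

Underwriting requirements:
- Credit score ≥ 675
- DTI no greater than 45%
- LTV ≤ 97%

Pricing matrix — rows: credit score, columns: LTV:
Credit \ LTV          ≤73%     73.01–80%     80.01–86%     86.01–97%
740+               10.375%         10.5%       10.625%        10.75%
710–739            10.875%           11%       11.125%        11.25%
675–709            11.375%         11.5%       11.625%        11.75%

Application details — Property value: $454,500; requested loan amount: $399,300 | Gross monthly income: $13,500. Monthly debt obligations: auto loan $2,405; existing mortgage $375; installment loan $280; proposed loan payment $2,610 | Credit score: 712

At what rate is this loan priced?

11.25%

Credit score 712 ≥ 675; Total monthly debts = (2,405 + 375 + 280 + 2,610) = 5,670. DTI = 5,670/13,500 = 42% ≤ 45%
Loan-to-value = 399,300/454,500 = 87.9% — pass (97% max)
Credit 712 → row 710–739; LTV 87.9% → column 86.01–97%. Grid cell → 11.25%.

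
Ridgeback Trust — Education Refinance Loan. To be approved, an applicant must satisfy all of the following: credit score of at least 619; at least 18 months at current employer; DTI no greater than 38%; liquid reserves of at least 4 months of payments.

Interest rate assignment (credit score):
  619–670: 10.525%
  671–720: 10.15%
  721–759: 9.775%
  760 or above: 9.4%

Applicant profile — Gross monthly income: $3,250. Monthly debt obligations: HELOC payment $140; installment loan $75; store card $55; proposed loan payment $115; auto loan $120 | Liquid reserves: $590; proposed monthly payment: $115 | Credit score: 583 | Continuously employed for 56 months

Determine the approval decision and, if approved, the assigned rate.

Credit score 583 < 619 (below minimum)
Employment 56 ≥ 18 months
Liquid reserves cover 590/115 = 5.1 months — ≥ 4 required
Total monthly debts = (140 + 75 + 55 + 115 + 120) = 505. DTI = 505/3,250 = 15.5% ≤ 38%
Not all requirements met → denied.

Denied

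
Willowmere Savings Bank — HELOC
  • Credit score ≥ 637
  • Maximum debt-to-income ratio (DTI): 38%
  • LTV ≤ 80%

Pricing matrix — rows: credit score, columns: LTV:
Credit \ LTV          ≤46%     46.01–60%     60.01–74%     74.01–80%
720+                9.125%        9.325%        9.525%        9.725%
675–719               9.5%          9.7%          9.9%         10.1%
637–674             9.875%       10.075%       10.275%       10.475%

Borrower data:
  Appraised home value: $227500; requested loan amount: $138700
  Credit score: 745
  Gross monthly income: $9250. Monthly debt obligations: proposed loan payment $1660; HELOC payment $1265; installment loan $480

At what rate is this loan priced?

9.525%

Credit score 745 ≥ 637; Total monthly debts = (1,660 + 1,265 + 480) = 3,405. DTI = 3,405/9,250 = 36.8% ≤ 38%
LTV: 138,700 ÷ 227,500 = 61%, within 80% cap
Score 745 is in the 720+ band; LTV 61% is in the 60.01–74% band → 9.525%.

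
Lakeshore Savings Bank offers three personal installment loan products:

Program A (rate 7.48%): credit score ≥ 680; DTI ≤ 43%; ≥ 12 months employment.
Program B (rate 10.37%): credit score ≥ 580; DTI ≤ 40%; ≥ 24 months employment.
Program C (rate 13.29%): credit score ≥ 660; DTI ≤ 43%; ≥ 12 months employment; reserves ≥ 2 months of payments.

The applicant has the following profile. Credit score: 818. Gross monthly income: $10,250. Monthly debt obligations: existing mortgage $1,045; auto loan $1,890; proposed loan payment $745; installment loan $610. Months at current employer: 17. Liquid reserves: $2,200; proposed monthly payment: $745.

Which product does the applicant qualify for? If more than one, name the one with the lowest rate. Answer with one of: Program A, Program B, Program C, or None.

Program A

Total debts = (1,045 + 1,890 + 745 + 610) = 4,290; DTI = 4,290/10,250 = 41.9%.
Reserves = 2,200/745 = 3.0 months.
Program A: score 818 ≥ 680; DTI 41.9% ≤ 43%; employment 17 ≥ 12 mo → qualifies.
Program B: score 818 ≥ 580; DTI 41.9% > 40%; employment 17 < 24 mo → does not qualify.
Program C: score 818 ≥ 660; DTI 41.9% ≤ 43%; employment 17 ≥ 12 mo; reserves 3.0 ≥ 2 mo → qualifies.
Qualifying: Program A, Program C. Lowest rate is 7.48% → Program A.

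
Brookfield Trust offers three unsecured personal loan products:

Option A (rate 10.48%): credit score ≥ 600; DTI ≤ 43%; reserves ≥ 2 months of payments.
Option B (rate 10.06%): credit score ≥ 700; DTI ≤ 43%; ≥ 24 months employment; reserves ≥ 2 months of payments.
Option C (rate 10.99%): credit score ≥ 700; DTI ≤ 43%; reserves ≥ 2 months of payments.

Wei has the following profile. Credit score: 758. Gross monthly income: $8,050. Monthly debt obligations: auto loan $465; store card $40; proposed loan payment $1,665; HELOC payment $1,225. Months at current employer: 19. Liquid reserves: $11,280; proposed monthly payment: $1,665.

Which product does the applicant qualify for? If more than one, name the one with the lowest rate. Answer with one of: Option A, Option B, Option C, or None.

Total debts = (465 + 40 + 1,665 + 1,225) = 3,395; DTI = 3,395/8,050 = 42.2%.
Reserves = 11,280/1,665 = 6.8 months.
Option A: score 758 ≥ 600; DTI 42.2% ≤ 43%; reserves 6.8 ≥ 2 mo → qualifies.
Option B: score 758 ≥ 700; DTI 42.2% ≤ 43%; employment 19 < 24 mo; reserves 6.8 ≥ 2 mo → does not qualify.
Option C: score 758 ≥ 700; DTI 42.2% ≤ 43%; reserves 6.8 ≥ 2 mo → qualifies.
Qualifying: Option A, Option C. Lowest rate is 10.48% → Option A.

Option A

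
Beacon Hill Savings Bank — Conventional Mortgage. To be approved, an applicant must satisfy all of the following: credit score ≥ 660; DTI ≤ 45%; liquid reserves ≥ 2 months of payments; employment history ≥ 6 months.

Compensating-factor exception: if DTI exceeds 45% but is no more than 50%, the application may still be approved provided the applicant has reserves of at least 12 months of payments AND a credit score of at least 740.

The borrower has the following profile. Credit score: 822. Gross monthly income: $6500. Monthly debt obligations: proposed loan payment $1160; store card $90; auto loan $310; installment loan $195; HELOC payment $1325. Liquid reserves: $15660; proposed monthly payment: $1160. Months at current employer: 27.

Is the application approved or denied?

Approved

Credit score 822 ≥ 660 (meets base)
Total debts = (1,160 + 90 + 310 + 195 + 1,325) = 3,080. DTI: 3,080 ÷ 6,500 = 47.4%, over the 45% base limit.
Reserves = 15,660/1,160 = 13.5 months ≥ 2
Employment 27 ≥ 6 months
DTI 47.4% is within the 45%–50% exception band; checking compensating factors.
Override check — reserves: 13.5 mo (ok); score: 822 (ok).
Both override conditions satisfied; DTI exception granted.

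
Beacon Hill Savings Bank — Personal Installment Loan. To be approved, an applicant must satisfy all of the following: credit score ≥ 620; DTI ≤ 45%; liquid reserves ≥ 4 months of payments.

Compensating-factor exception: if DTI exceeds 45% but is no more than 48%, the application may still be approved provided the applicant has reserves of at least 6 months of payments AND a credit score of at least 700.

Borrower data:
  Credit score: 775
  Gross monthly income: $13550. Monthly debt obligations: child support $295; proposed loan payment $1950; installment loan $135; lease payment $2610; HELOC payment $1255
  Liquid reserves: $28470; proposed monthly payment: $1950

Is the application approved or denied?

Approved

Credit score 775 ≥ 620 (meets base)
Total debts = (295 + 1,950 + 135 + 2,610 + 1,255) = 6,245. DTI: 6,245 ÷ 13,550 = 46.1%, over the 45% base limit.
Reserves = 28,470/1,950 = 14.6 months ≥ 4
DTI 46.1% is within the 45%–48% exception band; checking compensating factors.
Reserves 14.6 ≥ 6 months; credit score 775 ≥ 700.
Both override conditions satisfied; DTI exception granted.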